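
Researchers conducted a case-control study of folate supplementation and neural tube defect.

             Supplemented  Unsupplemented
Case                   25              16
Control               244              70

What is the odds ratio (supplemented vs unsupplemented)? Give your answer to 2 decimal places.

Reading the table with exposure as columns: a = 25 (Supplemented, case), b = 244 (Supplemented, non-case), c = 16 (Unsupplemented, case), d = 70.
OR = (a·d)/(b·c) = (25 × 70) / (244 × 16) = 1750 / 3904 = 0.44826
Exposure is associated with lower odds of neural tube defect (OR = 0.45 < 1).

0.45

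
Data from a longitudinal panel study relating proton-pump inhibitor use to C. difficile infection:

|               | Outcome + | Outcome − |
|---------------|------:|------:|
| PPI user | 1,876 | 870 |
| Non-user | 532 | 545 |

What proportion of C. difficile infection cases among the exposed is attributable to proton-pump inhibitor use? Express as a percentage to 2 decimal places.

Cells: a = 1876, b = 870, c = 532, d = 545.
Risk in exposed = 1876/2746 = 0.68318; risk in unexposed = 532/1077 = 0.49396.
RR = 0.68318/0.49396 = 1.38305
AR% = (RR − 1)/RR × 100 = (1.38305 − 1)/1.38305 × 100 = 27.6958%

27.70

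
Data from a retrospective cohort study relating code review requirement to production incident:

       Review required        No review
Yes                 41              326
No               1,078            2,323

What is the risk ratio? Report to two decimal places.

0.30

Reading the table with exposure as columns: a = 41 (Review required, case), b = 1078 (Review required, non-case), c = 326 (No review, case), d = 2323.
Risk in exposed = 41/1119 = 0.03664; risk in unexposed = 326/2649 = 0.12307.
RR = 0.03664 / 0.12307 = 0.29773
The risk is 70% lower among the exposed than among the unexposed.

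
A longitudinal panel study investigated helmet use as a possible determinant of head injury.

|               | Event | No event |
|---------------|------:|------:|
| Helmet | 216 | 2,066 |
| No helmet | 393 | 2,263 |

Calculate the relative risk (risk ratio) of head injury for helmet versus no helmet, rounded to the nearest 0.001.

0.640

Cells: a = 216, b = 2066, c = 393, d = 2263.
Risk in exposed = 216/2282 = 0.09465; risk in unexposed = 393/2656 = 0.14797.
RR = 0.09465 / 0.14797 = 0.63970
The risk is 36% lower among the exposed than among the unexposed.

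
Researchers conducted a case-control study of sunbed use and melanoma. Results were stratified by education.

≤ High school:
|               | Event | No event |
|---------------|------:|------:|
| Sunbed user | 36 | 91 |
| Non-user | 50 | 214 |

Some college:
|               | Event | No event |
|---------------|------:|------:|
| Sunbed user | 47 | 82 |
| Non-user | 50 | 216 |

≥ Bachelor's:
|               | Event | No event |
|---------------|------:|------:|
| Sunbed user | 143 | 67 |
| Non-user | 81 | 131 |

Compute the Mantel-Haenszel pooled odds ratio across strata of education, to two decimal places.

OR_MH = Σ(aᵢdᵢ/nᵢ) / Σ(bᵢcᵢ/nᵢ), where nᵢ is the stratum total.
Stratum 1 (≤ High school): n = 391; a·d/n = 36·214/391 = 19.7033; b·c/n = 91·50/391 = 11.6368
Stratum 2 (Some college): n = 395; a·d/n = 47·216/395 = 25.7013; b·c/n = 82·50/395 = 10.3797
Stratum 3 (≥ Bachelor's): n = 422; a·d/n = 143·131/422 = 44.3910; b·c/n = 67·81/422 = 12.8602
OR_MH = (19.7033 + 25.7013 + 44.3910) / (11.6368 + 10.3797 + 12.8602) = 89.7956 / 34.8768 = 2.57465

2.57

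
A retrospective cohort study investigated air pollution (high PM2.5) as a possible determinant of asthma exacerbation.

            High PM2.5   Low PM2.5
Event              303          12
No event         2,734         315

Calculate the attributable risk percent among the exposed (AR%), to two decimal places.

Reading the table with exposure as columns: a = 303 (High PM2.5, case), b = 2734 (High PM2.5, non-case), c = 12 (Low PM2.5, case), d = 315.
Risk in exposed = 303/3037 = 0.09977; risk in unexposed = 12/327 = 0.03670.
RR = 0.09977/0.03670 = 2.71872
AR% = (RR − 1)/RR × 100 = (2.71872 − 1)/2.71872 × 100 = 63.2180%

63.22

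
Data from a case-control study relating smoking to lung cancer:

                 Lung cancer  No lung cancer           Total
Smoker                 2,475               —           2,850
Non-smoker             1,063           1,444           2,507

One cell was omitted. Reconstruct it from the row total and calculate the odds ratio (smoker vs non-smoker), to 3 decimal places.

8.966

The missing cell is in the exposed row: 2850 − 2475 = 375.
So a = 2475, b = 375, c = 1063, d = 1444.
OR = (a·d)/(b·c) = (2475 × 1444) / (375 × 1063) = 3573900 / 398625 = 8.96557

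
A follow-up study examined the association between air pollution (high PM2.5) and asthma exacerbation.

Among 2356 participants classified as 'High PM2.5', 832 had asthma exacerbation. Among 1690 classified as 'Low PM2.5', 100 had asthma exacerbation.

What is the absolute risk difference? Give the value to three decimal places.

0.294

From the description: a = 832, b = 1524, c = 100, d = 1590.
Risk in exposed = 832/2356 = 0.353141; risk in unexposed = 100/1690 = 0.059172.
Risk difference = 0.353141 − 0.059172 = 0.293969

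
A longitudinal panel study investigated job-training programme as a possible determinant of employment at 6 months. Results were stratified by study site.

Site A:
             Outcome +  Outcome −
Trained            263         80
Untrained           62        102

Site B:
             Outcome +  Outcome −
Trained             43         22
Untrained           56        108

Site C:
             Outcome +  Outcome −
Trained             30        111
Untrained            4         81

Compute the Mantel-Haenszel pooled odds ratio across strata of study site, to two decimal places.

4.90

OR_MH = Σ(aᵢdᵢ/nᵢ) / Σ(bᵢcᵢ/nᵢ), where nᵢ is the stratum total.
Stratum 1 (Site A): n = 507; a·d/n = 263·102/507 = 52.9112; b·c/n = 80·62/507 = 9.7830
Stratum 2 (Site B): n = 229; a·d/n = 43·108/229 = 20.2795; b·c/n = 22·56/229 = 5.3799
Stratum 3 (Site C): n = 226; a·d/n = 30·81/226 = 10.7522; b·c/n = 111·4/226 = 1.9646
OR_MH = (52.9112 + 20.2795 + 10.7522) / (9.7830 + 5.3799 + 1.9646) = 83.9429 / 17.1276 = 4.90105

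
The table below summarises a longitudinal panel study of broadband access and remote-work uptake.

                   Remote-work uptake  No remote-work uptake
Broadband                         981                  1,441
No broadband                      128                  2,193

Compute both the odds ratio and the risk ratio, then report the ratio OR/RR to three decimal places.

1.588

Cells: a = 981, b = 1441, c = 128, d = 2193.
OR = (981·2193)/(1441·128) = 2151333/184448 = 11.66363
Risk in exposed = 981/2422 = 0.40504; risk in unexposed = 128/2321 = 0.05515; RR = 7.34446
OR/RR = 11.66363 / 7.34446 = 1.58808
The outcome is not rare, so the OR lies further from 1 than the RR.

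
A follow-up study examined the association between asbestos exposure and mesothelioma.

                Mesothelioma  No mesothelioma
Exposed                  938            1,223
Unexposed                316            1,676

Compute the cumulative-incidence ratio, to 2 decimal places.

2.74

Cells: a = 938, b = 1223, c = 316, d = 1676.
Risk in exposed = 938/2161 = 0.43406; risk in unexposed = 316/1992 = 0.15863.
RR = 0.43406 / 0.15863 = 2.73622
The risk among the exposed is 2.74 times that among the unexposed.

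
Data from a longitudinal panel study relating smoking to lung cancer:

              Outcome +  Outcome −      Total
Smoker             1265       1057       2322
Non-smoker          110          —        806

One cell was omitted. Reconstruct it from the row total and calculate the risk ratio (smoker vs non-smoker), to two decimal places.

The missing cell is in the unexposed row: 806 − 110 = 696.
So a = 1265, b = 1057, c = 110, d = 696.
RR = [a/(a+b)] / [c/(c+d)] = (1265/2322) / (110/806) = 0.54479/0.13648 = 3.99182

3.99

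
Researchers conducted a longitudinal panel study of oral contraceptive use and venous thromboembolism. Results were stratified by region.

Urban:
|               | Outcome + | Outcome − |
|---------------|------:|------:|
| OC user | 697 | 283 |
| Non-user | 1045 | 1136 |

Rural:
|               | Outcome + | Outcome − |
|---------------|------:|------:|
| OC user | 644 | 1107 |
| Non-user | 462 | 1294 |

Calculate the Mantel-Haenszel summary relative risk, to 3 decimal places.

RR_MH = Σ(aᵢ·n₀ᵢ/nᵢ) / Σ(cᵢ·n₁ᵢ/nᵢ), with n₁ᵢ = aᵢ+bᵢ (exposed), n₀ᵢ = cᵢ+dᵢ (unexposed), nᵢ = n₁ᵢ+n₀ᵢ.
Stratum 1 (Urban): n₁ = 980, n₀ = 2181, n = 3161; a·n₀/n = 697·2181/3161 = 480.9102; c·n₁/n = 1045·980/3161 = 323.9798
Stratum 2 (Rural): n₁ = 1751, n₀ = 1756, n = 3507; a·n₀/n = 644·1756/3507 = 322.4591; c·n₁/n = 462·1751/3507 = 230.6707
RR_MH = (480.9102 + 322.4591) / (323.9798 + 230.6707) = 803.3692 / 554.6504 = 1.44842

1.448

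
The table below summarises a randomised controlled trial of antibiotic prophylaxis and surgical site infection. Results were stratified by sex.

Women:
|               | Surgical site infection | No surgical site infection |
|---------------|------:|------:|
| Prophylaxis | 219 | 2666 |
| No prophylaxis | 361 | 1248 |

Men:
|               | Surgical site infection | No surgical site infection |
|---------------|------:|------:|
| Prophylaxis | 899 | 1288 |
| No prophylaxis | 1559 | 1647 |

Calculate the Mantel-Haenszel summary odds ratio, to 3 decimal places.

OR_MH = Σ(aᵢdᵢ/nᵢ) / Σ(bᵢcᵢ/nᵢ), where nᵢ is the stratum total.
Stratum 1 (Women): n = 4494; a·d/n = 219·1248/4494 = 60.8171; b·c/n = 2666·361/4494 = 214.1580
Stratum 2 (Men): n = 5393; a·d/n = 899·1647/5393 = 274.5509; b·c/n = 1288·1559/5393 = 372.3330
OR_MH = (60.8171 + 274.5509) / (214.1580 + 372.3330) = 335.3680 / 586.4910 = 0.57182

0.572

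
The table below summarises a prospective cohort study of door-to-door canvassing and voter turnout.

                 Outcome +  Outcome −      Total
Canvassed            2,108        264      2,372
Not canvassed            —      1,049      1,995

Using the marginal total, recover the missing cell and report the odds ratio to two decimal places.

8.85

The missing cell is in the unexposed row: 1995 − 1049 = 946.
So a = 2108, b = 264, c = 946, d = 1049.
OR = (a·d)/(b·c) = (2108 × 1049) / (264 × 946) = 2211292 / 249744 = 8.85423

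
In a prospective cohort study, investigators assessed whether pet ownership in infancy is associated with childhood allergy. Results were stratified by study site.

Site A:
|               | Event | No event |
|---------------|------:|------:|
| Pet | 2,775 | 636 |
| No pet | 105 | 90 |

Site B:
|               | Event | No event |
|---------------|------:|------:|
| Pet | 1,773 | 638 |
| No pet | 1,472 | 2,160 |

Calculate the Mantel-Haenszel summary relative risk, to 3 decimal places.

RR_MH = Σ(aᵢ·n₀ᵢ/nᵢ) / Σ(cᵢ·n₁ᵢ/nᵢ), with n₁ᵢ = aᵢ+bᵢ (exposed), n₀ᵢ = cᵢ+dᵢ (unexposed), nᵢ = n₁ᵢ+n₀ᵢ.
Stratum 1 (Site A): n₁ = 3411, n₀ = 195, n = 3606; a·n₀/n = 2775·195/3606 = 150.0624; c·n₁/n = 105·3411/3606 = 99.3220
Stratum 2 (Site B): n₁ = 2411, n₀ = 3632, n = 6043; a·n₀/n = 1773·3632/6043 = 1065.6191; c·n₁/n = 1472·2411/6043 = 587.2898
RR_MH = (150.0624 + 1065.6191) / (99.3220 + 587.2898) = 1215.6815 / 686.6117 = 1.77055

1.771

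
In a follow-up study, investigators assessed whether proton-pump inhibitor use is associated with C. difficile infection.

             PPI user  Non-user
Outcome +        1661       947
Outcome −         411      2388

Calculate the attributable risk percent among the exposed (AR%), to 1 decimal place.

64.6

Reading the table with exposure as columns: a = 1661 (PPI user, case), b = 411 (PPI user, non-case), c = 947 (Non-user, case), d = 2388.
Risk in exposed = 1661/2072 = 0.80164; risk in unexposed = 947/3335 = 0.28396.
RR = 0.80164/0.28396 = 2.82310
AR% = (RR − 1)/RR × 100 = (2.82310 − 1)/2.82310 × 100 = 64.5779%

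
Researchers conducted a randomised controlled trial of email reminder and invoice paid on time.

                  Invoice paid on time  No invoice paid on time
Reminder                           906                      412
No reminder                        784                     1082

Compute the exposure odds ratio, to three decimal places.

3.035

Cells: a = 906, b = 412, c = 784, d = 1082.
OR = (a·d)/(b·c) = (906 × 1082) / (412 × 784) = 980292 / 323008 = 3.03488
The odds of invoice paid on time are about 3.03 times as high in the reminder group.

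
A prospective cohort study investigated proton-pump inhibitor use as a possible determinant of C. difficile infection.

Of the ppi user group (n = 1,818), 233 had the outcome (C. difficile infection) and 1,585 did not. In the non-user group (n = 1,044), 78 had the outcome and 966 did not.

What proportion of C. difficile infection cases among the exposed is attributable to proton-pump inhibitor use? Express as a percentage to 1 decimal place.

From the description: a = 233, b = 1585, c = 78, d = 966.
Risk in exposed = 233/1818 = 0.12816; risk in unexposed = 78/1044 = 0.07471.
RR = 0.12816/0.07471 = 1.71541
AR% = (RR − 1)/RR × 100 = (1.71541 − 1)/1.71541 × 100 = 41.7049%

41.7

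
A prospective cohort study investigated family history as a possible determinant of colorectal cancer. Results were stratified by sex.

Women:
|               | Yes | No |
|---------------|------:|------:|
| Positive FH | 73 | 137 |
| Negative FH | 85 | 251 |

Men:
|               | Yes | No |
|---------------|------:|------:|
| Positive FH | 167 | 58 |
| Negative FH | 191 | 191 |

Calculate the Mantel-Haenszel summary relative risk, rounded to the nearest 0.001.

RR_MH = Σ(aᵢ·n₀ᵢ/nᵢ) / Σ(cᵢ·n₁ᵢ/nᵢ), with n₁ᵢ = aᵢ+bᵢ (exposed), n₀ᵢ = cᵢ+dᵢ (unexposed), nᵢ = n₁ᵢ+n₀ᵢ.
Stratum 1 (Women): n₁ = 210, n₀ = 336, n = 546; a·n₀/n = 73·336/546 = 44.9231; c·n₁/n = 85·210/546 = 32.6923
Stratum 2 (Men): n₁ = 225, n₀ = 382, n = 607; a·n₀/n = 167·382/607 = 105.0972; c·n₁/n = 191·225/607 = 70.7990
RR_MH = (44.9231 + 105.0972) / (32.6923 + 70.7990) = 150.0203 / 103.4913 = 1.44959

1.450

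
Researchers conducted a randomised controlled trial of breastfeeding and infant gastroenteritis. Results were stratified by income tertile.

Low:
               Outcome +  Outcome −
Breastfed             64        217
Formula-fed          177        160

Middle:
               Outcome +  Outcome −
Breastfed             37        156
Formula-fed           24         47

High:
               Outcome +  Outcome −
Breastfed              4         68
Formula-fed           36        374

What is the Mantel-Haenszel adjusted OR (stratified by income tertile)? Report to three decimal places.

OR_MH = Σ(aᵢdᵢ/nᵢ) / Σ(bᵢcᵢ/nᵢ), where nᵢ is the stratum total.
Stratum 1 (Low): n = 618; a·d/n = 64·160/618 = 16.5696; b·c/n = 217·177/618 = 62.1505
Stratum 2 (Middle): n = 264; a·d/n = 37·47/264 = 6.5871; b·c/n = 156·24/264 = 14.1818
Stratum 3 (High): n = 482; a·d/n = 4·374/482 = 3.1037; b·c/n = 68·36/482 = 5.0788
OR_MH = (16.5696 + 6.5871 + 3.1037) / (62.1505 + 14.1818 + 5.0788) = 26.2604 / 81.4111 = 0.32257

0.323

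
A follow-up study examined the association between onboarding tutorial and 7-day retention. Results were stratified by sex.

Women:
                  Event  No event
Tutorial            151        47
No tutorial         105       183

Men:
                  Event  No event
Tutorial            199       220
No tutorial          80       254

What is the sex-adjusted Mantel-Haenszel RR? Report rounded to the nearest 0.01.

RR_MH = Σ(aᵢ·n₀ᵢ/nᵢ) / Σ(cᵢ·n₁ᵢ/nᵢ), with n₁ᵢ = aᵢ+bᵢ (exposed), n₀ᵢ = cᵢ+dᵢ (unexposed), nᵢ = n₁ᵢ+n₀ᵢ.
Stratum 1 (Women): n₁ = 198, n₀ = 288, n = 486; a·n₀/n = 151·288/486 = 89.4815; c·n₁/n = 105·198/486 = 42.7778
Stratum 2 (Men): n₁ = 419, n₀ = 334, n = 753; a·n₀/n = 199·334/753 = 88.2683; c·n₁/n = 80·419/753 = 44.5153
RR_MH = (89.4815 + 88.2683) / (42.7778 + 44.5153) = 177.7497 / 87.2931 = 2.03624

2.04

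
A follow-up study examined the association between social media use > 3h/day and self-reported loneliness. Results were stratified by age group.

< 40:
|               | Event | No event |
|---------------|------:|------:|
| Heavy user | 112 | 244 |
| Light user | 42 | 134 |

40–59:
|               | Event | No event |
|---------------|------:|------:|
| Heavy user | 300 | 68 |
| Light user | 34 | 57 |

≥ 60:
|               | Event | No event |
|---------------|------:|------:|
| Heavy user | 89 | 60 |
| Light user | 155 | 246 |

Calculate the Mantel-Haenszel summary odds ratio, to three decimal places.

OR_MH = Σ(aᵢdᵢ/nᵢ) / Σ(bᵢcᵢ/nᵢ), where nᵢ is the stratum total.
Stratum 1 (< 40): n = 532; a·d/n = 112·134/532 = 28.2105; b·c/n = 244·42/532 = 19.2632
Stratum 2 (40–59): n = 459; a·d/n = 300·57/459 = 37.2549; b·c/n = 68·34/459 = 5.0370
Stratum 3 (≥ 60): n = 550; a·d/n = 89·246/550 = 39.8073; b·c/n = 60·155/550 = 16.9091
OR_MH = (28.2105 + 37.2549 + 39.8073) / (19.2632 + 5.0370 + 16.9091) = 105.2727 / 41.2093 = 2.55459

2.555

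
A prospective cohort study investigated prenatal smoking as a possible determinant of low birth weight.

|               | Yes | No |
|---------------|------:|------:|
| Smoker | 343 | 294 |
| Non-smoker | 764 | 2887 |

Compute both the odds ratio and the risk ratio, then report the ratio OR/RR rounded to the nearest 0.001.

Cells: a = 343, b = 294, c = 764, d = 2887.
OR = (343·2887)/(294·764) = 990241/224616 = 4.40860
Risk in exposed = 343/637 = 0.53846; risk in unexposed = 764/3651 = 0.20926; RR = 2.57320
OR/RR = 4.40860 / 2.57320 = 1.71327
The outcome is not rare, so the OR lies further from 1 than the RR.

1.713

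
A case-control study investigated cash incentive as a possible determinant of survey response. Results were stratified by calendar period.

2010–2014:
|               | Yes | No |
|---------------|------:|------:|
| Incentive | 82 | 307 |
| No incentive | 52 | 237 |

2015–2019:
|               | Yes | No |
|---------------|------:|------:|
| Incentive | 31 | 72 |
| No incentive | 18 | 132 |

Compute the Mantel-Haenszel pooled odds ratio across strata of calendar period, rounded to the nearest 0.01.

OR_MH = Σ(aᵢdᵢ/nᵢ) / Σ(bᵢcᵢ/nᵢ), where nᵢ is the stratum total.
Stratum 1 (2010–2014): n = 678; a·d/n = 82·237/678 = 28.6637; b·c/n = 307·52/678 = 23.5457
Stratum 2 (2015–2019): n = 253; a·d/n = 31·132/253 = 16.1739; b·c/n = 72·18/253 = 5.1225
OR_MH = (28.6637 + 16.1739) / (23.5457 + 5.1225) = 44.8376 / 28.6683 = 1.56402

1.56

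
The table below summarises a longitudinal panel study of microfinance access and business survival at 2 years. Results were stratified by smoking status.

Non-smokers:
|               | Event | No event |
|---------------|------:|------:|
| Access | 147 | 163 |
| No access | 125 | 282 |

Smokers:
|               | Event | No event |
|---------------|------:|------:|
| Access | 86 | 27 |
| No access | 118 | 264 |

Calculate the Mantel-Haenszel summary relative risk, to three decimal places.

1.850

RR_MH = Σ(aᵢ·n₀ᵢ/nᵢ) / Σ(cᵢ·n₁ᵢ/nᵢ), with n₁ᵢ = aᵢ+bᵢ (exposed), n₀ᵢ = cᵢ+dᵢ (unexposed), nᵢ = n₁ᵢ+n₀ᵢ.
Stratum 1 (Non-smokers): n₁ = 310, n₀ = 407, n = 717; a·n₀/n = 147·407/717 = 83.4435; c·n₁/n = 125·310/717 = 54.0446
Stratum 2 (Smokers): n₁ = 113, n₀ = 382, n = 495; a·n₀/n = 86·382/495 = 66.3677; c·n₁/n = 118·113/495 = 26.9374
RR_MH = (83.4435 + 66.3677) / (54.0446 + 26.9374) = 149.8112 / 80.9820 = 1.84993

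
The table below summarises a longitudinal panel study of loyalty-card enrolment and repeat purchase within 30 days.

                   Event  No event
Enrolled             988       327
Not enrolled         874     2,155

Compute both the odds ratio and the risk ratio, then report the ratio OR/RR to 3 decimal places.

2.861

Cells: a = 988, b = 327, c = 874, d = 2155.
OR = (988·2155)/(327·874) = 2129140/285798 = 7.44981
Risk in exposed = 988/1315 = 0.75133; risk in unexposed = 874/3029 = 0.28854; RR = 2.60387
OR/RR = 7.44981 / 2.60387 = 2.86105
The outcome is not rare, so the OR lies further from 1 than the RR.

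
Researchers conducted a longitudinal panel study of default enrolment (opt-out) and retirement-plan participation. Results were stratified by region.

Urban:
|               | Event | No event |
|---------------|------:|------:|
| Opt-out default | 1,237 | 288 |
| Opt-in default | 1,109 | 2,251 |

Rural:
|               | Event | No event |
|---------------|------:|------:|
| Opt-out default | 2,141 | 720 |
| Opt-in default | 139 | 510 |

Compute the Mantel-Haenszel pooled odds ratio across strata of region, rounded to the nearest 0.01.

OR_MH = Σ(aᵢdᵢ/nᵢ) / Σ(bᵢcᵢ/nᵢ), where nᵢ is the stratum total.
Stratum 1 (Urban): n = 4885; a·d/n = 1237·2251/4885 = 570.0076; b·c/n = 288·1109/4885 = 65.3822
Stratum 2 (Rural): n = 3510; a·d/n = 2141·510/3510 = 311.0855; b·c/n = 720·139/3510 = 28.5128
OR_MH = (570.0076 + 311.0855) / (65.3822 + 28.5128) = 881.0930 / 93.8950 = 9.38381

9.38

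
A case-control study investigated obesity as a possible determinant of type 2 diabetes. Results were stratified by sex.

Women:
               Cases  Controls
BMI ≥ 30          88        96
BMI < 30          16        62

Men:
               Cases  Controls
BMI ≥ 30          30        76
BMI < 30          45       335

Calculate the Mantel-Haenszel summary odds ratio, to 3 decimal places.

OR_MH = Σ(aᵢdᵢ/nᵢ) / Σ(bᵢcᵢ/nᵢ), where nᵢ is the stratum total.
Stratum 1 (Women): n = 262; a·d/n = 88·62/262 = 20.8244; b·c/n = 96·16/262 = 5.8626
Stratum 2 (Men): n = 486; a·d/n = 30·335/486 = 20.6790; b·c/n = 76·45/486 = 7.0370
OR_MH = (20.8244 + 20.6790) / (5.8626 + 7.0370) = 41.5034 / 12.8996 = 3.21741

3.217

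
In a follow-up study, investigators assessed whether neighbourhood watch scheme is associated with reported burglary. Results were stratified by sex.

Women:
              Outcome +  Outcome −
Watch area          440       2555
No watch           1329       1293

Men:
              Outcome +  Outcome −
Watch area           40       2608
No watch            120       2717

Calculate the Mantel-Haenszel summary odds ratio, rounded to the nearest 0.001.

OR_MH = Σ(aᵢdᵢ/nᵢ) / Σ(bᵢcᵢ/nᵢ), where nᵢ is the stratum total.
Stratum 1 (Women): n = 5617; a·d/n = 440·1293/5617 = 101.2854; b·c/n = 2555·1329/5617 = 604.5211
Stratum 2 (Men): n = 5485; a·d/n = 40·2717/5485 = 19.8140; b·c/n = 2608·120/5485 = 57.0574
OR_MH = (101.2854 + 19.8140) / (604.5211 + 57.0574) = 121.0994 / 661.5785 = 0.18305

0.183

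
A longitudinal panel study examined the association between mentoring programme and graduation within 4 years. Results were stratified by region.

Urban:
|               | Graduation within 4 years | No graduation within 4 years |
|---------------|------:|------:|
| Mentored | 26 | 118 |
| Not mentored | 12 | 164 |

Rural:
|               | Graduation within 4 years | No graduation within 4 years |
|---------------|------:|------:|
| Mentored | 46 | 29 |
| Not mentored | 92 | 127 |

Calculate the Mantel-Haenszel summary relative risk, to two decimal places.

1.68

RR_MH = Σ(aᵢ·n₀ᵢ/nᵢ) / Σ(cᵢ·n₁ᵢ/nᵢ), with n₁ᵢ = aᵢ+bᵢ (exposed), n₀ᵢ = cᵢ+dᵢ (unexposed), nᵢ = n₁ᵢ+n₀ᵢ.
Stratum 1 (Urban): n₁ = 144, n₀ = 176, n = 320; a·n₀/n = 26·176/320 = 14.3000; c·n₁/n = 12·144/320 = 5.4000
Stratum 2 (Rural): n₁ = 75, n₀ = 219, n = 294; a·n₀/n = 46·219/294 = 34.2653; c·n₁/n = 92·75/294 = 23.4694
RR_MH = (14.3000 + 34.2653) / (5.4000 + 23.4694) = 48.5653 / 28.8694 = 1.68224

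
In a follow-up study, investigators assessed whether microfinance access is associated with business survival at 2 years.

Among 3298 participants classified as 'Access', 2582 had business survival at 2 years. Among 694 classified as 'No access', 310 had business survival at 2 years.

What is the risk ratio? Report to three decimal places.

From the description: a = 2582, b = 716, c = 310, d = 384.
Risk in exposed = 2582/3298 = 0.78290; risk in unexposed = 310/694 = 0.44669.
RR = 0.78290 / 0.44669 = 1.75268
The risk among the exposed is 1.75 times that among the unexposed.

1.753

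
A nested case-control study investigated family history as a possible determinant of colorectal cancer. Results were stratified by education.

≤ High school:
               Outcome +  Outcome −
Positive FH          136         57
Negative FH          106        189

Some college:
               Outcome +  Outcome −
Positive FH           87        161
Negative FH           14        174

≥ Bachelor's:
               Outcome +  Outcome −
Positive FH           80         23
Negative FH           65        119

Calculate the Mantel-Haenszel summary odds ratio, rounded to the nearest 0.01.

OR_MH = Σ(aᵢdᵢ/nᵢ) / Σ(bᵢcᵢ/nᵢ), where nᵢ is the stratum total.
Stratum 1 (≤ High school): n = 488; a·d/n = 136·189/488 = 52.6721; b·c/n = 57·106/488 = 12.3811
Stratum 2 (Some college): n = 436; a·d/n = 87·174/436 = 34.7202; b·c/n = 161·14/436 = 5.1697
Stratum 3 (≥ Bachelor's): n = 287; a·d/n = 80·119/287 = 33.1707; b·c/n = 23·65/287 = 5.2091
OR_MH = (52.6721 + 34.7202 + 33.1707) / (12.3811 + 5.1697 + 5.2091) = 120.5630 / 22.7599 = 5.29716

5.30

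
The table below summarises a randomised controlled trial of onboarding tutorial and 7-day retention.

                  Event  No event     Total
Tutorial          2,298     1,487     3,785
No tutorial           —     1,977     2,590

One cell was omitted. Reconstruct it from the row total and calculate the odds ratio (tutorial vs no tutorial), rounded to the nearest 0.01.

4.98

The missing cell is in the unexposed row: 2590 − 1977 = 613.
So a = 2298, b = 1487, c = 613, d = 1977.
OR = (a·d)/(b·c) = (2298 × 1977) / (1487 × 613) = 4543146 / 911531 = 4.98408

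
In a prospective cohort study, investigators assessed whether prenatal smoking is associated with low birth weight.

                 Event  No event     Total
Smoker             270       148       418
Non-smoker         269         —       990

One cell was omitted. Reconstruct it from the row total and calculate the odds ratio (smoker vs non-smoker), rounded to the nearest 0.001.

4.890

The missing cell is in the unexposed row: 990 − 269 = 721.
So a = 270, b = 148, c = 269, d = 721.
OR = (a·d)/(b·c) = (270 × 721) / (148 × 269) = 194670 / 39812 = 4.88973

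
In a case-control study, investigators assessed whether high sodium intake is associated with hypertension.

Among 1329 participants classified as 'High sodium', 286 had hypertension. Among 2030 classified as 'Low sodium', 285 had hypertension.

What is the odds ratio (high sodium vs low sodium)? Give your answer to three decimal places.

1.679

From the description: a = 286, b = 1043, c = 285, d = 1745.
OR = (a·d)/(b·c) = (286 × 1745) / (1043 × 285) = 499070 / 297255 = 1.67893
The odds of hypertension are about 1.68 times as high in the high sodium group.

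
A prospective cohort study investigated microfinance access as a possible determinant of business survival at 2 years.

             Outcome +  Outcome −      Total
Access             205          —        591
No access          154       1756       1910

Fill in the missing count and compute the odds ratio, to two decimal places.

6.06

The missing cell is in the exposed row: 591 − 205 = 386.
So a = 205, b = 386, c = 154, d = 1756.
OR = (a·d)/(b·c) = (205 × 1756) / (386 × 154) = 359980 / 59444 = 6.05578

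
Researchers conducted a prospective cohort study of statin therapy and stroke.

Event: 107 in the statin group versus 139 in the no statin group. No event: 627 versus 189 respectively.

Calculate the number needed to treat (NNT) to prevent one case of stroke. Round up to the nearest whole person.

Risk in treated group = 107/734 = 0.14578; risk in control = 139/328 = 0.42378.
Absolute risk reduction = 0.42378 − 0.14578 = 0.27800
NNT = 1 / ARR = 1 / 0.27800 = 3.597 → round up → 4

4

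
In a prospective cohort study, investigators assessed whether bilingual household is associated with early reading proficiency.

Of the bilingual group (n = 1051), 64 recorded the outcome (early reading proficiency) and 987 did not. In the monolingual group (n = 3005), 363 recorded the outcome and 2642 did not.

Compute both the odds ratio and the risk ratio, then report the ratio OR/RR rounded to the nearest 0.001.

From the description: a = 64, b = 987, c = 363, d = 2642.
OR = (64·2642)/(987·363) = 169088/358281 = 0.47194
Risk in exposed = 64/1051 = 0.06089; risk in unexposed = 363/3005 = 0.12080; RR = 0.50410
OR/RR = 0.47194 / 0.50410 = 0.93621
The outcome is not rare, so the OR lies further from 1 than the RR.

0.936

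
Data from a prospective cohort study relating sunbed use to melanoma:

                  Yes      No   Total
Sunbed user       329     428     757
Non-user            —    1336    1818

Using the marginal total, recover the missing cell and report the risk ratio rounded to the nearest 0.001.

The missing cell is in the unexposed row: 1818 − 1336 = 482.
So a = 329, b = 428, c = 482, d = 1336.
RR = [a/(a+b)] / [c/(c+d)] = (329/757) / (482/1818) = 0.43461/0.26513 = 1.63926

1.639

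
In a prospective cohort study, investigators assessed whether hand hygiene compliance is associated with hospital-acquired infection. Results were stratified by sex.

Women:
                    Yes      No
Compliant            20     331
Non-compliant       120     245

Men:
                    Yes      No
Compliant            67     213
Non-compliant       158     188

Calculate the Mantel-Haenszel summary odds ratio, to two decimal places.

0.25

OR_MH = Σ(aᵢdᵢ/nᵢ) / Σ(bᵢcᵢ/nᵢ), where nᵢ is the stratum total.
Stratum 1 (Women): n = 716; a·d/n = 20·245/716 = 6.8436; b·c/n = 331·120/716 = 55.4749
Stratum 2 (Men): n = 626; a·d/n = 67·188/626 = 20.1214; b·c/n = 213·158/626 = 53.7604
OR_MH = (6.8436 + 20.1214) / (55.4749 + 53.7604) = 26.9650 / 109.2352 = 0.24685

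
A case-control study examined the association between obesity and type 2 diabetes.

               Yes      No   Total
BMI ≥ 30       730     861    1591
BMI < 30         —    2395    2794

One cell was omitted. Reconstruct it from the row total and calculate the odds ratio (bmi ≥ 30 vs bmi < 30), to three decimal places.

5.089

The missing cell is in the unexposed row: 2794 − 2395 = 399.
So a = 730, b = 861, c = 399, d = 2395.
OR = (a·d)/(b·c) = (730 × 2395) / (861 × 399) = 1748350 / 343539 = 5.08923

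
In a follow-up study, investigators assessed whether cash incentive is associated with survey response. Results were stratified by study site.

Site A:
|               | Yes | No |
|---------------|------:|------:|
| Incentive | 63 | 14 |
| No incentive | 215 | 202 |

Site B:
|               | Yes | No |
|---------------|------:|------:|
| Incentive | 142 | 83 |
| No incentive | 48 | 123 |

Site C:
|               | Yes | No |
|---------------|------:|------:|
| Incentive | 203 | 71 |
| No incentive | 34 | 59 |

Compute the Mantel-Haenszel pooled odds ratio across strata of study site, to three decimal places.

OR_MH = Σ(aᵢdᵢ/nᵢ) / Σ(bᵢcᵢ/nᵢ), where nᵢ is the stratum total.
Stratum 1 (Site A): n = 494; a·d/n = 63·202/494 = 25.7611; b·c/n = 14·215/494 = 6.0931
Stratum 2 (Site B): n = 396; a·d/n = 142·123/396 = 44.1061; b·c/n = 83·48/396 = 10.0606
Stratum 3 (Site C): n = 367; a·d/n = 203·59/367 = 32.6349; b·c/n = 71·34/367 = 6.5777
OR_MH = (25.7611 + 44.1061 + 32.6349) / (6.0931 + 10.0606 + 6.5777) = 102.5021 / 22.7314 = 4.50928

4.509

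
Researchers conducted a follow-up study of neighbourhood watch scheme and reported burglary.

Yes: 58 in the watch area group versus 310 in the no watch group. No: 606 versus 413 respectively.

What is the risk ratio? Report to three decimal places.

From the description: a = 58, b = 606, c = 310, d = 413.
Risk in exposed = 58/664 = 0.08735; risk in unexposed = 310/723 = 0.42877.
RR = 0.08735 / 0.42877 = 0.20372
The risk is 80% lower among the exposed than among the unexposed.

0.204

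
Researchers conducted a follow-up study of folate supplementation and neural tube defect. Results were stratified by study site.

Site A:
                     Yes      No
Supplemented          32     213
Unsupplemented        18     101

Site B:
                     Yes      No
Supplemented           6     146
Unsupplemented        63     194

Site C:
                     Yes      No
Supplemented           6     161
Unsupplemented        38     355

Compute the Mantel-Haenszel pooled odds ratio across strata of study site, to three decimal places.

0.353

OR_MH = Σ(aᵢdᵢ/nᵢ) / Σ(bᵢcᵢ/nᵢ), where nᵢ is the stratum total.
Stratum 1 (Site A): n = 364; a·d/n = 32·101/364 = 8.8791; b·c/n = 213·18/364 = 10.5330
Stratum 2 (Site B): n = 409; a·d/n = 6·194/409 = 2.8460; b·c/n = 146·63/409 = 22.4890
Stratum 3 (Site C): n = 560; a·d/n = 6·355/560 = 3.8036; b·c/n = 161·38/560 = 10.9250
OR_MH = (8.8791 + 2.8460 + 3.8036) / (10.5330 + 22.4890 + 10.9250) = 15.5287 / 43.9470 = 0.35335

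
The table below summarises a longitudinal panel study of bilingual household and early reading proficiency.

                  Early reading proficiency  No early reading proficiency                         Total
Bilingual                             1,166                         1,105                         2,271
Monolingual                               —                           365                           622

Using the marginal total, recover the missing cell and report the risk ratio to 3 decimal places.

1.243

The missing cell is in the unexposed row: 622 − 365 = 257.
So a = 1166, b = 1105, c = 257, d = 365.
RR = [a/(a+b)] / [c/(c+d)] = (1166/2271) / (257/622) = 0.51343/0.41318 = 1.24262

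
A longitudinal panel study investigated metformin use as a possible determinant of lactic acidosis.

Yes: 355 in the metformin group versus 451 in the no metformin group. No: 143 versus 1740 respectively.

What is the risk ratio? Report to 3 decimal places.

From the description: a = 355, b = 143, c = 451, d = 1740.
Risk in exposed = 355/498 = 0.71285; risk in unexposed = 451/2191 = 0.20584.
RR = 0.71285 / 0.20584 = 3.46310
The risk among the exposed is 3.46 times that among the unexposed.

3.463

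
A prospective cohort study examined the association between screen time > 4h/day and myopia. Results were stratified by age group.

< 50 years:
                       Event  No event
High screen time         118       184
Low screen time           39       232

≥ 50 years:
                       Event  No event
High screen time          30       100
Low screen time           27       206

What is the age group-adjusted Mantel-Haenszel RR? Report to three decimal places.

2.484

RR_MH = Σ(aᵢ·n₀ᵢ/nᵢ) / Σ(cᵢ·n₁ᵢ/nᵢ), with n₁ᵢ = aᵢ+bᵢ (exposed), n₀ᵢ = cᵢ+dᵢ (unexposed), nᵢ = n₁ᵢ+n₀ᵢ.
Stratum 1 (< 50 years): n₁ = 302, n₀ = 271, n = 573; a·n₀/n = 118·271/573 = 55.8080; c·n₁/n = 39·302/573 = 20.5550
Stratum 2 (≥ 50 years): n₁ = 130, n₀ = 233, n = 363; a·n₀/n = 30·233/363 = 19.2562; c·n₁/n = 27·130/363 = 9.6694
RR_MH = (55.8080 + 19.2562) / (20.5550 + 9.6694) = 75.0642 / 30.2244 = 2.48356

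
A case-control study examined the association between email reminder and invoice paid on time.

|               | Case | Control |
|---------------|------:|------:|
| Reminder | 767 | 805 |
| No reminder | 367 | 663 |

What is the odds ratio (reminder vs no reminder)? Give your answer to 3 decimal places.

1.721

Cells: a = 767, b = 805, c = 367, d = 663.
OR = (a·d)/(b·c) = (767 × 663) / (805 × 367) = 508521 / 295435 = 1.72126
The odds of invoice paid on time are about 1.72 times as high in the reminder group.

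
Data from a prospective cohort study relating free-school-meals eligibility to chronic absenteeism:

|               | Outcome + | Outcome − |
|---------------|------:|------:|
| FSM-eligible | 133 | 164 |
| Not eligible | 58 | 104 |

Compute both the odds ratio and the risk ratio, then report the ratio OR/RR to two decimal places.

Cells: a = 133, b = 164, c = 58, d = 104.
OR = (133·104)/(164·58) = 13832/9512 = 1.45416
Risk in exposed = 133/297 = 0.44781; risk in unexposed = 58/162 = 0.35802; RR = 1.25078
OR/RR = 1.45416 / 1.25078 = 1.16260
The outcome is not rare, so the OR lies further from 1 than the RR.

1.16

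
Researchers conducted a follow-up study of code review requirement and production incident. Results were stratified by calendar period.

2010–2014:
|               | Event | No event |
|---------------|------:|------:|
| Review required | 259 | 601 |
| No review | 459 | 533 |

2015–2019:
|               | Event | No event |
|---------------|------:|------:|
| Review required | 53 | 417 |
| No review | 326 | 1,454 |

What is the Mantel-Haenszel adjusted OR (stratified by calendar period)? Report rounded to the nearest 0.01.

0.52

OR_MH = Σ(aᵢdᵢ/nᵢ) / Σ(bᵢcᵢ/nᵢ), where nᵢ is the stratum total.
Stratum 1 (2010–2014): n = 1852; a·d/n = 259·533/1852 = 74.5394; b·c/n = 601·459/1852 = 148.9519
Stratum 2 (2015–2019): n = 2250; a·d/n = 53·1454/2250 = 34.2498; b·c/n = 417·326/2250 = 60.4187
OR_MH = (74.5394 + 34.2498) / (148.9519 + 60.4187) = 108.7892 / 209.3706 = 0.51960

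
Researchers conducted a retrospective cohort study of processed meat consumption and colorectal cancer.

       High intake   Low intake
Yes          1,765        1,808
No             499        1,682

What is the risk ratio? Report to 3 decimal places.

1.505

Reading the table with exposure as columns: a = 1765 (High intake, case), b = 499 (High intake, non-case), c = 1808 (Low intake, case), d = 1682.
Risk in exposed = 1765/2264 = 0.77959; risk in unexposed = 1808/3490 = 0.51805.
RR = 0.77959 / 0.51805 = 1.50486
The risk among the exposed is 1.50 times that among the unexposed.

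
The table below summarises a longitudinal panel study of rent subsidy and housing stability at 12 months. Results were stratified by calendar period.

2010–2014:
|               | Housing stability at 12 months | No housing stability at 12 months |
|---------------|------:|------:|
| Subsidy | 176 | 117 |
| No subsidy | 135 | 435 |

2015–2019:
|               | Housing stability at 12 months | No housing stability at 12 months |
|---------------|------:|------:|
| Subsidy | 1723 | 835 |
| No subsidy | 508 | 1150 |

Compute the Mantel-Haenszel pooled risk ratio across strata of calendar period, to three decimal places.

RR_MH = Σ(aᵢ·n₀ᵢ/nᵢ) / Σ(cᵢ·n₁ᵢ/nᵢ), with n₁ᵢ = aᵢ+bᵢ (exposed), n₀ᵢ = cᵢ+dᵢ (unexposed), nᵢ = n₁ᵢ+n₀ᵢ.
Stratum 1 (2010–2014): n₁ = 293, n₀ = 570, n = 863; a·n₀/n = 176·570/863 = 116.2457; c·n₁/n = 135·293/863 = 45.8343
Stratum 2 (2015–2019): n₁ = 2558, n₀ = 1658, n = 4216; a·n₀/n = 1723·1658/4216 = 677.5935; c·n₁/n = 508·2558/4216 = 308.2220
RR_MH = (116.2457 + 677.5935) / (45.8343 + 308.2220) = 793.8391 / 354.0563 = 2.24213

2.242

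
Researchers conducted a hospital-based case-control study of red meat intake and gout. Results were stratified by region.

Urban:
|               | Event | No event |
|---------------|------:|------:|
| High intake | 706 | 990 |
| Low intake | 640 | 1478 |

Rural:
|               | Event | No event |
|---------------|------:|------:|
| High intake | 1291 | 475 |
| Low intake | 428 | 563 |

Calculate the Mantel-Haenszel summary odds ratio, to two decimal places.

OR_MH = Σ(aᵢdᵢ/nᵢ) / Σ(bᵢcᵢ/nᵢ), where nᵢ is the stratum total.
Stratum 1 (Urban): n = 3814; a·d/n = 706·1478/3814 = 273.5889; b·c/n = 990·640/3814 = 166.1248
Stratum 2 (Rural): n = 2757; a·d/n = 1291·563/2757 = 263.6318; b·c/n = 475·428/2757 = 73.7396
OR_MH = (273.5889 + 263.6318) / (166.1248 + 73.7396) = 537.2207 / 239.8644 = 2.23969

2.24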